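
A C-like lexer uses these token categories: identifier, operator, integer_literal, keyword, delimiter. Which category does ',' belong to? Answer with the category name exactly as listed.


Token: ','
Checking categories:
  identifier: no
  integer_literal: no
  operator: no
  keyword: no
  delimiter: YES
Category: delimiter

delimiter


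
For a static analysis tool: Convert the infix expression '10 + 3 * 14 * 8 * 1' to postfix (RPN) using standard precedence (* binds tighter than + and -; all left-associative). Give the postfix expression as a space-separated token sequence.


Applying the shunting-yard algorithm:
  Operand 10 -> output
  Push '+' onto operator stack -> op-stack: [+]
  Operand 3 -> output
  Push '*' onto operator stack -> op-stack: [+, *]
  Operand 14 -> output
  See '*' (prec 2); top '*' (prec 2) >= it -> pop '*' to output
  Push '*' onto operator stack -> op-stack: [+, *]
  Operand 8 -> output
  See '*' (prec 2); top '*' (prec 2) >= it -> pop '*' to output
  Push '*' onto operator stack -> op-stack: [+, *]
  Operand 1 -> output
  End of input: pop '*' to output
  End of input: pop '+' to output
Postfix result: 10 3 14 * 8 * 1 * +

10 3 14 * 8 * 1 * +


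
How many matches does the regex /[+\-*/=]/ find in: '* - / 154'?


Pattern: /[+\-*/=]/ (operators)
Input: '* - / 154'
Scanning for matches:
  Match 1: '*'
  Match 2: '-'
  Match 3: '/'
Total matches: 3

3


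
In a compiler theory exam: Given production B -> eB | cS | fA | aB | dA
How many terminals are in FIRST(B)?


Production: B -> eB | cS | fA | aB | dA
Examining each alternative for leading terminals:
  B -> eB : first terminal = 'e'
  B -> cS : first terminal = 'c'
  B -> fA : first terminal = 'f'
  B -> aB : first terminal = 'a'
  B -> dA : first terminal = 'd'
FIRST(B) = {a, c, d, e, f}
Count: 5

5


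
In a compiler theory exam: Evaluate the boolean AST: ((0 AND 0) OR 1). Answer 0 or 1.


Step 1: Evaluate inner node
  0 AND 0 = 0
Step 2: Evaluate root node
  0 OR 1 = 1

1


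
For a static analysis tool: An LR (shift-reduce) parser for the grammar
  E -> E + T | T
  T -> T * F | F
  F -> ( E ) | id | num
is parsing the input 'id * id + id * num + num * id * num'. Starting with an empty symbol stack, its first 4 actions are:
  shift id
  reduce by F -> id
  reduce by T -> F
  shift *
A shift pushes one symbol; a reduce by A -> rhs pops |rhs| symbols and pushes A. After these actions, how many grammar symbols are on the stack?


Tracking the symbol stack through each action:
  Action 1: shift 'id' : push -> stack = [id] (size 1)
  Action 2: reduce by F -> id : pop 1, push F -> stack = [F] (size 1)
  Action 3: reduce by T -> F : pop 1, push T -> stack = [T] (size 1)
  Action 4: shift '*' : push -> stack = [T, *] (size 2)
Final stack size: 2

2


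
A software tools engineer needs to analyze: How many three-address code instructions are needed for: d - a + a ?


Expression: d - a + a
Generating three-address code (respecting * over +/- precedence):
  Instruction 1: t1 = d - a
  Instruction 2: t2 = t1 + a
Total instructions: 2

2


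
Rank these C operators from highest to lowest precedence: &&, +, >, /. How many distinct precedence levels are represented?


Looking up precedence for each operator:
  && -> precedence 2
  + -> precedence 5
  > -> precedence 4
  / -> precedence 6
Sorted highest to lowest: /, +, >, &&
Distinct precedence values: [6, 5, 4, 2]
Number of distinct levels: 4

4


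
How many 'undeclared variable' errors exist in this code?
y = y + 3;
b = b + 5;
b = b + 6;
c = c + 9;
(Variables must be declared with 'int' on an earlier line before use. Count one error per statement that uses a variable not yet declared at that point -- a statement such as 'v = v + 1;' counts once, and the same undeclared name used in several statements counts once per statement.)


Scanning code line by line:
  Line 1: use 'y' -> ERROR (undeclared)
  Line 2: use 'b' -> ERROR (undeclared)
  Line 3: use 'b' -> ERROR (undeclared)
  Line 4: use 'c' -> ERROR (undeclared)
Total undeclared variable errors: 4

4


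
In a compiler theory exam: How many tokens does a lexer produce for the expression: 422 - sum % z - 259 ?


Scanning '422 - sum % z - 259'
Token 1: '422' -> integer_literal
Token 2: '-' -> operator
Token 3: 'sum' -> identifier
Token 4: '%' -> operator
Token 5: 'z' -> identifier
Token 6: '-' -> operator
Token 7: '259' -> integer_literal
Total tokens: 7

7


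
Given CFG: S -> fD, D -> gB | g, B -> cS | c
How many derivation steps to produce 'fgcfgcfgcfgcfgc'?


Grammar: S -> fD, D -> gB | g, B -> cS | c
Deriving 'fgcfgcfgcfgcfgc':
Step 1: S -> fD => fD
Step 2: D -> gB => fgB
Step 3: B -> cS => fgcS
Step 4: S -> fD => fgcfD
Step 5: D -> gB => fgcfgB
Step 6: B -> cS => fgcfgcS
Step 7: S -> fD => fgcfgcfD
Step 8: D -> gB => fgcfgcfgB
Step 9: B -> cS => fgcfgcfgcS
Step 10: S -> fD => fgcfgcfgcfD
Step 11: D -> gB => fgcfgcfgcfgB
Step 12: B -> cS => fgcfgcfgcfgcS
Step 13: S -> fD => fgcfgcfgcfgcfD
Step 14: D -> gB => fgcfgcfgcfgcfgB
Step 15: B -> c => fgcfgcfgcfgcfgc
Total derivation steps: 15

15


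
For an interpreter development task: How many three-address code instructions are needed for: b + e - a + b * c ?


Expression: b + e - a + b * c
Generating three-address code (respecting * over +/- precedence):
  Instruction 1: t1 = b * c
  Instruction 2: t2 = b + e
  Instruction 3: t3 = t2 - a
  Instruction 4: t4 = t3 + t1
Total instructions: 4

4


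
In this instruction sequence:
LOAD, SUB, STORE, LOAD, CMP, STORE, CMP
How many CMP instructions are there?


Scanning instruction sequence for CMP:
  Position 1: LOAD
  Position 2: SUB
  Position 3: STORE
  Position 4: LOAD
  Position 5: CMP <- MATCH
  Position 6: STORE
  Position 7: CMP <- MATCH
Matches at positions: [5, 7]
Total CMP count: 2

2


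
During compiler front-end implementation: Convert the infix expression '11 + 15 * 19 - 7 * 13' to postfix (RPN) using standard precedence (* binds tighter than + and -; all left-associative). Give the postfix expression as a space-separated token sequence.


Applying the shunting-yard algorithm:
  Operand 11 -> output
  Push '+' onto operator stack -> op-stack: [+]
  Operand 15 -> output
  Push '*' onto operator stack -> op-stack: [+, *]
  Operand 19 -> output
  See '-' (prec 1); top '*' (prec 2) >= it -> pop '*' to output
  See '-' (prec 1); top '+' (prec 1) >= it -> pop '+' to output
  Push '-' onto operator stack -> op-stack: [-]
  Operand 7 -> output
  Push '*' onto operator stack -> op-stack: [-, *]
  Operand 13 -> output
  End of input: pop '*' to output
  End of input: pop '-' to output
Postfix result: 11 15 19 * + 7 13 * -

11 15 19 * + 7 13 * -


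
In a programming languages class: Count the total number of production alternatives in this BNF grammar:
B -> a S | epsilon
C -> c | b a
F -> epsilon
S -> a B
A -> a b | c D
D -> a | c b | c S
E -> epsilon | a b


Counting alternatives per rule:
  B: 2 alternative(s)
  C: 2 alternative(s)
  F: 1 alternative(s)
  S: 1 alternative(s)
  A: 2 alternative(s)
  D: 3 alternative(s)
  E: 2 alternative(s)
Sum: 2 + 2 + 1 + 1 + 2 + 3 + 2 = 13

13


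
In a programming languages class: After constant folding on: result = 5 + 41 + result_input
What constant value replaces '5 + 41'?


Identifying constant sub-expression:
  Original: result = 5 + 41 + result_input
  5 and 41 are both compile-time constants
  Evaluating: 5 + 41 = 46
  After folding: result = 46 + result_input

46


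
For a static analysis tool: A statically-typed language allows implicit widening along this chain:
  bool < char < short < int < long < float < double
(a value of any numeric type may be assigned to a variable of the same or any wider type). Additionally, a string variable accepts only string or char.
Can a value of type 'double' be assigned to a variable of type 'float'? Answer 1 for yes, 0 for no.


Target variable type: float
Source value type: double
Numeric ranks: double=6, float=5
Widening allowed iff rank(source) <= rank(target): 6 <= 5? No
Result: 0

0


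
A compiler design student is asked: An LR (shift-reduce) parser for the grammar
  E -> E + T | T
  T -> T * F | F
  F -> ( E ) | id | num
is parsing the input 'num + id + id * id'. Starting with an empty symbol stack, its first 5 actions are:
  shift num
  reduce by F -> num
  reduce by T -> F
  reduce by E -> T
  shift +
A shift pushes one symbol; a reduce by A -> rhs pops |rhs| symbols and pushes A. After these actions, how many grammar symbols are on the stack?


Tracking the symbol stack through each action:
  Action 1: shift 'num' : push -> stack = [num] (size 1)
  Action 2: reduce by F -> num : pop 1, push F -> stack = [F] (size 1)
  Action 3: reduce by T -> F : pop 1, push T -> stack = [T] (size 1)
  Action 4: reduce by E -> T : pop 1, push E -> stack = [E] (size 1)
  Action 5: shift '+' : push -> stack = [E, +] (size 2)
Final stack size: 2

2


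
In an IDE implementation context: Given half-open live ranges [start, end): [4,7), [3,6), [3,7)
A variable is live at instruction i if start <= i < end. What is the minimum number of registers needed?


Live ranges:
  Var0: [4, 7)
  Var1: [3, 6)
  Var2: [3, 7)
Sweep-line events (position, delta, active):
  pos=3 start -> active=1
  pos=3 start -> active=2
  pos=4 start -> active=3
  pos=6 end -> active=2
  pos=7 end -> active=1
  pos=7 end -> active=0
Maximum simultaneous active: 3
Minimum registers needed: 3

3


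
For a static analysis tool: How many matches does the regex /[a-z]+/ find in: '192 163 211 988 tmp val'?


Pattern: /[a-z]+/ (identifiers)
Input: '192 163 211 988 tmp val'
Scanning for matches:
  Match 1: 'tmp'
  Match 2: 'val'
Total matches: 2

2


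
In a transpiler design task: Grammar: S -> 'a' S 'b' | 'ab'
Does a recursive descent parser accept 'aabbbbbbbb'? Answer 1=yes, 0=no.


Grammar accepts strings of the form a^n b^n (n >= 1)
Word: 'aabbbbbbbb'
Counting: 2 a's and 8 b's
Check: 2 == 8? No
Mismatch: a-count != b-count
Rejected

0


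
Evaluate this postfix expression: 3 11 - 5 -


Processing tokens left to right:
Push 3, Push 11
Pop 3 and 11, compute 3 - 11 = -8, push -8
Push 5
Pop -8 and 5, compute -8 - 5 = -13, push -13
Stack result: -13

-13


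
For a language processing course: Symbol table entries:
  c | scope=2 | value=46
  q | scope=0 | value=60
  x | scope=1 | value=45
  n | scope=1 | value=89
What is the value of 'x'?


Searching symbol table for 'x':
  c | scope=2 | value=46
  q | scope=0 | value=60
  x | scope=1 | value=45 <- MATCH
  n | scope=1 | value=89
Found 'x' at scope 1 with value 45

45


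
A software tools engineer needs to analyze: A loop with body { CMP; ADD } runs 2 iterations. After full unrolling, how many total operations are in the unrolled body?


Loop body operations: CMP, ADD (2 ops per iteration)
Unrolling 2 iterations:
  Iteration 1: CMP, ADD (2 ops)
  Iteration 2: CMP, ADD (2 ops)
Total: 2 iterations * 2 ops/iter = 4 operations

4


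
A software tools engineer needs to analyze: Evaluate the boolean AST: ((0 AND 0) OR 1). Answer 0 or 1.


Step 1: Evaluate inner node
  0 AND 0 = 0
Step 2: Evaluate root node
  0 OR 1 = 1

1


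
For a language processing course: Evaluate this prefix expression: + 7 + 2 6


Parsing prefix expression: + 7 + 2 6
Step 1: Innermost operation '+ 2 6'
  2 + 6 = 8
Step 2: Outer operation '+ 7 [8]'
  7 + 8 = 15

15


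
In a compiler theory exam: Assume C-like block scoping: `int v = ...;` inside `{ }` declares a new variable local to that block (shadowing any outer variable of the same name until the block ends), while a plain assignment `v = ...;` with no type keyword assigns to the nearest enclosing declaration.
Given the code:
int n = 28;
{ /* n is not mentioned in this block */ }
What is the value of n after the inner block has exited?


Analyzing scoping rules:
Outer scope: declares n = 28
Inner block: n is neither redeclared nor assigned -> unchanged
After the block -> 28
Result: 28

28


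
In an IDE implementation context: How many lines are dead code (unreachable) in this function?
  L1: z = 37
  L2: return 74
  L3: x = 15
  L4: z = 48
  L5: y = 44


Analyzing control flow:
  L1: reachable (before return)
  L2: reachable (return statement)
  L3: DEAD (after return at L2)
  L4: DEAD (after return at L2)
  L5: DEAD (after return at L2)
Return at L2, total lines = 5
Dead lines: L3 through L5
Count: 3

3


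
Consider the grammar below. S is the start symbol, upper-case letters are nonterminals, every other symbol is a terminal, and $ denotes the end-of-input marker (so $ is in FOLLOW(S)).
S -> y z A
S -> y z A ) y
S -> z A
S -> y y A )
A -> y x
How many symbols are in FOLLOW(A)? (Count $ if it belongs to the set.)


S is the start symbol and does not occur in any rule body, so FOLLOW(S) = {$}.
Examining every occurrence of A in a rule body:
  S -> y z A : A is at the right end -> add FOLLOW(S) = {$}
  S -> y z A ) y : A is followed by terminal ')' -> add ')'
  S -> z A : A is at the right end -> add FOLLOW(S) = {$} (already in the set)
  S -> y y A ) : A is followed by terminal ')' -> add ')' (already in the set)
  A -> y x : A does not occur in the body -> contributes nothing
FOLLOW(A) = {), $}
Count: 2

2


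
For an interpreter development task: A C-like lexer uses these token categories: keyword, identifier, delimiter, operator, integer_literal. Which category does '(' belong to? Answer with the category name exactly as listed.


Token: '('
Checking categories:
  identifier: no
  integer_literal: no
  operator: no
  keyword: no
  delimiter: YES
Category: delimiter

delimiter


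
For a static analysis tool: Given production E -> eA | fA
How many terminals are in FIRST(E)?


Production: E -> eA | fA
Examining each alternative for leading terminals:
  E -> eA : first terminal = 'e'
  E -> fA : first terminal = 'f'
FIRST(E) = {e, f}
Count: 2

2


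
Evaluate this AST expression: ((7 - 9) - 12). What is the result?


Expression: ((7 - 9) - 12)
Evaluating step by step:
  7 - 9 = -2
  -2 - 12 = -14
Result: -14

-14


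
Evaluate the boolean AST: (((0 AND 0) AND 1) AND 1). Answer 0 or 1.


Step 1: Evaluate inner node
  0 AND 0 = 0
Step 2: Evaluate next node
  0 AND 1 = 0
Step 3: Evaluate root node
  0 AND 1 = 0

0


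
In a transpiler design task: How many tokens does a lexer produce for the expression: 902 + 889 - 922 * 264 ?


Scanning '902 + 889 - 922 * 264'
Token 1: '902' -> integer_literal
Token 2: '+' -> operator
Token 3: '889' -> integer_literal
Token 4: '-' -> operator
Token 5: '922' -> integer_literal
Token 6: '*' -> operator
Token 7: '264' -> integer_literal
Total tokens: 7

7


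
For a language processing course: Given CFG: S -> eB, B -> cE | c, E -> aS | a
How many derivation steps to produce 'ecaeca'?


Grammar: S -> eB, B -> cE | c, E -> aS | a
Deriving 'ecaeca':
Step 1: S -> eB => eB
Step 2: B -> cE => ecE
Step 3: E -> aS => ecaS
Step 4: S -> eB => ecaeB
Step 5: B -> cE => ecaecE
Step 6: E -> a => ecaeca
Total derivation steps: 6

6


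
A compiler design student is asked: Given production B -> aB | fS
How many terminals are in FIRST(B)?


Production: B -> aB | fS
Examining each alternative for leading terminals:
  B -> aB : first terminal = 'a'
  B -> fS : first terminal = 'f'
FIRST(B) = {a, f}
Count: 2

2


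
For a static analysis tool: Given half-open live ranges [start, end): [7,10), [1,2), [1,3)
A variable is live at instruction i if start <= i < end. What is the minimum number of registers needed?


Live ranges:
  Var0: [7, 10)
  Var1: [1, 2)
  Var2: [1, 3)
Sweep-line events (position, delta, active):
  pos=1 start -> active=1
  pos=1 start -> active=2
  pos=2 end -> active=1
  pos=3 end -> active=0
  pos=7 start -> active=1
  pos=10 end -> active=0
Maximum simultaneous active: 2
Minimum registers needed: 2

2


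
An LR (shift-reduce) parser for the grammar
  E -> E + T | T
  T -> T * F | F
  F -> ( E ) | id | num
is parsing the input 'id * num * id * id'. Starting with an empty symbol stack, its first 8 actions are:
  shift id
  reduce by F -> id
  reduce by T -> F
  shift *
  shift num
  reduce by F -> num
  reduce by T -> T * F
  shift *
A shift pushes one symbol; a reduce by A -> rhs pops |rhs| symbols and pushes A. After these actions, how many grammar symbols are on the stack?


Tracking the symbol stack through each action:
  Action 1: shift 'id' : push -> stack = [id] (size 1)
  Action 2: reduce by F -> id : pop 1, push F -> stack = [F] (size 1)
  Action 3: reduce by T -> F : pop 1, push T -> stack = [T] (size 1)
  Action 4: shift '*' : push -> stack = [T, *] (size 2)
  Action 5: shift 'num' : push -> stack = [T, *, num] (size 3)
  Action 6: reduce by F -> num : pop 1, push F -> stack = [T, *, F] (size 3)
  Action 7: reduce by T -> T * F : pop 3, push T -> stack = [T] (size 1)
  Action 8: shift '*' : push -> stack = [T, *] (size 2)
Final stack size: 2

2


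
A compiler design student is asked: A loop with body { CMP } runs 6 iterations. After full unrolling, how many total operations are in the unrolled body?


Loop body operations: CMP (1 op per iteration)
Unrolling 6 iterations:
  Iteration 1: CMP (1 ops)
  Iteration 2: CMP (1 ops)
  Iteration 3: CMP (1 ops)
  Iteration 4: CMP (1 ops)
  Iteration 5: CMP (1 ops)
  Iteration 6: CMP (1 ops)
Total: 6 iterations * 1 ops/iter = 6 operations

6


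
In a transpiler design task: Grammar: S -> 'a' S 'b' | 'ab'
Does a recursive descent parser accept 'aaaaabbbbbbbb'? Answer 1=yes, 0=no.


Grammar accepts strings of the form a^n b^n (n >= 1)
Word: 'aaaaabbbbbbbb'
Counting: 5 a's and 8 b's
Check: 5 == 8? No
Mismatch: a-count != b-count
Rejected

0


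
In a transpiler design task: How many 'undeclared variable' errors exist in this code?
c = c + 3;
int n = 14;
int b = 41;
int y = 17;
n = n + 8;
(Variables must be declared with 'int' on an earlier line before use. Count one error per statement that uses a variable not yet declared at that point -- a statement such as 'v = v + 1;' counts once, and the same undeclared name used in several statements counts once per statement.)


Scanning code line by line:
  Line 1: use 'c' -> ERROR (undeclared)
  Line 2: declare 'n' -> declared = ['n']
  Line 3: declare 'b' -> declared = ['b', 'n']
  Line 4: declare 'y' -> declared = ['b', 'n', 'y']
  Line 5: use 'n' -> OK (declared)
Total undeclared variable errors: 1

1


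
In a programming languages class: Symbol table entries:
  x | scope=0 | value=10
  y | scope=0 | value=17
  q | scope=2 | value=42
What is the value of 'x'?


Searching symbol table for 'x':
  x | scope=0 | value=10 <- MATCH
  y | scope=0 | value=17
  q | scope=2 | value=42
Found 'x' at scope 0 with value 10

10


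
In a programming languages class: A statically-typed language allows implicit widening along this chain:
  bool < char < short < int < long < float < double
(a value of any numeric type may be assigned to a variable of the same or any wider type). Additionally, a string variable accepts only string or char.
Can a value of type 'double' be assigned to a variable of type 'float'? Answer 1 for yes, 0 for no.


Target variable type: float
Source value type: double
Numeric ranks: double=6, float=5
Widening allowed iff rank(source) <= rank(target): 6 <= 5? No
Result: 0

0


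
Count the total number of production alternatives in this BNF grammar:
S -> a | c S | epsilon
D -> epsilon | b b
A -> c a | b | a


Counting alternatives per rule:
  S: 3 alternative(s)
  D: 2 alternative(s)
  A: 3 alternative(s)
Sum: 3 + 2 + 3 = 8

8


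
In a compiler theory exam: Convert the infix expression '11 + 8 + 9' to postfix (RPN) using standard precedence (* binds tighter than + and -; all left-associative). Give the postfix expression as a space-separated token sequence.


Applying the shunting-yard algorithm:
  Operand 11 -> output
  Push '+' onto operator stack -> op-stack: [+]
  Operand 8 -> output
  See '+' (prec 1); top '+' (prec 1) >= it -> pop '+' to output
  Push '+' onto operator stack -> op-stack: [+]
  Operand 9 -> output
  End of input: pop '+' to output
Postfix result: 11 8 + 9 +

11 8 + 9 +


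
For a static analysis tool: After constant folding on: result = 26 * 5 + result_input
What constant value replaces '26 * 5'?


Identifying constant sub-expression:
  Original: result = 26 * 5 + result_input
  26 and 5 are both compile-time constants
  Evaluating: 26 * 5 = 130
  After folding: result = 130 + result_input

130


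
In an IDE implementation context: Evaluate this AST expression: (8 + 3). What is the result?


Expression: (8 + 3)
Evaluating step by step:
  8 + 3 = 11
Result: 11

11


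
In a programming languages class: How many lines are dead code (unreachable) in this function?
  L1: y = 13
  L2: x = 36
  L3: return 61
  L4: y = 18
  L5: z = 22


Analyzing control flow:
  L1: reachable (before return)
  L2: reachable (before return)
  L3: reachable (return statement)
  L4: DEAD (after return at L3)
  L5: DEAD (after return at L3)
Return at L3, total lines = 5
Dead lines: L4 through L5
Count: 2

2


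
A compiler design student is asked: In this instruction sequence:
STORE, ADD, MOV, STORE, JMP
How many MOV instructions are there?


Scanning instruction sequence for MOV:
  Position 1: STORE
  Position 2: ADD
  Position 3: MOV <- MATCH
  Position 4: STORE
  Position 5: JMP
Matches at positions: [3]
Total MOV count: 1

1


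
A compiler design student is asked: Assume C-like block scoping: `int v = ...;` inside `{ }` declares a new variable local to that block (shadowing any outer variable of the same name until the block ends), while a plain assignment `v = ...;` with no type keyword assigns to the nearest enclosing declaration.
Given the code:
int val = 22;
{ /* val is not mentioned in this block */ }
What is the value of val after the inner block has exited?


Analyzing scoping rules:
Outer scope: declares val = 22
Inner block: val is neither redeclared nor assigned -> unchanged
After the block -> 22
Result: 22

22


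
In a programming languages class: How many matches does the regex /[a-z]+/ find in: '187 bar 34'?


Pattern: /[a-z]+/ (identifiers)
Input: '187 bar 34'
Scanning for matches:
  Match 1: 'bar'
Total matches: 1

1


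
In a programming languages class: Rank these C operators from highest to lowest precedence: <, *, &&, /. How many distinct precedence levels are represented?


Looking up precedence for each operator:
  < -> precedence 4
  * -> precedence 6
  && -> precedence 2
  / -> precedence 6
Sorted highest to lowest: *, /, <, &&
Distinct precedence values: [6, 4, 2]
Number of distinct levels: 3

3


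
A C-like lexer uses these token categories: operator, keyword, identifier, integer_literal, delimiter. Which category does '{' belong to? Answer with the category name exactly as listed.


Token: '{'
Checking categories:
  identifier: no
  integer_literal: no
  operator: no
  keyword: no
  delimiter: YES
Category: delimiter

delimiter


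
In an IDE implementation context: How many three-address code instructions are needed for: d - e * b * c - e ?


Expression: d - e * b * c - e
Generating three-address code (respecting * over +/- precedence):
  Instruction 1: t1 = e * b
  Instruction 2: t2 = t1 * c
  Instruction 3: t3 = d - t2
  Instruction 4: t4 = t3 - e
Total instructions: 4

4


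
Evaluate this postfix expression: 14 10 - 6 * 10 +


Processing tokens left to right:
Push 14, Push 10
Pop 14 and 10, compute 14 - 10 = 4, push 4
Push 6
Pop 4 and 6, compute 4 * 6 = 24, push 24
Push 10
Pop 24 and 10, compute 24 + 10 = 34, push 34
Stack result: 34

34


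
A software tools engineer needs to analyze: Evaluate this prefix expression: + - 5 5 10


Parsing prefix expression: + - 5 5 10
Step 1: Innermost operation '- 5 5'
  5 - 5 = 0
Step 2: Outer operation '+ [0] 10'
  0 + 10 = 10

10


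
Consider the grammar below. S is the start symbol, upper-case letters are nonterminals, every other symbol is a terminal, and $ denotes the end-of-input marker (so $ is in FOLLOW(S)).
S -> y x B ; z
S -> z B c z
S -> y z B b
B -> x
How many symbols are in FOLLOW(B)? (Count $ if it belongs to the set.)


S is the start symbol and does not occur in any rule body, so FOLLOW(S) = {$}.
Examining every occurrence of B in a rule body:
  S -> y x B ; z : B is followed by terminal ';' -> add ';'
  S -> z B c z : B is followed by terminal 'c' -> add 'c'
  S -> y z B b : B is followed by terminal 'b' -> add 'b'
  B -> x : B does not occur in the body -> contributes nothing
FOLLOW(B) = {;, b, c}
Count: 3

3


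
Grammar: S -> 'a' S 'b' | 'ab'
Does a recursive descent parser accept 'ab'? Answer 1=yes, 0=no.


Grammar accepts strings of the form a^n b^n (n >= 1)
Word: 'ab'
Counting: 1 a's and 1 b's
Check: 1 == 1? Yes
Derivation (S -> aSb applied 0 time(s), then S -> ab): S => ab
Accepted

1


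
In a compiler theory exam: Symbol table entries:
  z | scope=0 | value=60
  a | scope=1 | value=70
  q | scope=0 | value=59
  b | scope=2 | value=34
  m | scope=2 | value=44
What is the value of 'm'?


Searching symbol table for 'm':
  z | scope=0 | value=60
  a | scope=1 | value=70
  q | scope=0 | value=59
  b | scope=2 | value=34
  m | scope=2 | value=44 <- MATCH
Found 'm' at scope 2 with value 44

44


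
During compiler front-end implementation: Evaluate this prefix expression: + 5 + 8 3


Parsing prefix expression: + 5 + 8 3
Step 1: Innermost operation '+ 8 3'
  8 + 3 = 11
Step 2: Outer operation '+ 5 [11]'
  5 + 11 = 16

16


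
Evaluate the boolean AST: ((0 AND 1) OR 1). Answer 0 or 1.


Step 1: Evaluate inner node
  0 AND 1 = 0
Step 2: Evaluate root node
  0 OR 1 = 1

1


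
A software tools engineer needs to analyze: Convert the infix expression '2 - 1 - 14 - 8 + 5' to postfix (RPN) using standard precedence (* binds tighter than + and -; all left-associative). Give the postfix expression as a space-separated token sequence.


Applying the shunting-yard algorithm:
  Operand 2 -> output
  Push '-' onto operator stack -> op-stack: [-]
  Operand 1 -> output
  See '-' (prec 1); top '-' (prec 1) >= it -> pop '-' to output
  Push '-' onto operator stack -> op-stack: [-]
  Operand 14 -> output
  See '-' (prec 1); top '-' (prec 1) >= it -> pop '-' to output
  Push '-' onto operator stack -> op-stack: [-]
  Operand 8 -> output
  See '+' (prec 1); top '-' (prec 1) >= it -> pop '-' to output
  Push '+' onto operator stack -> op-stack: [+]
  Operand 5 -> output
  End of input: pop '+' to output
Postfix result: 2 1 - 14 - 8 - 5 +

2 1 - 14 - 8 - 5 +


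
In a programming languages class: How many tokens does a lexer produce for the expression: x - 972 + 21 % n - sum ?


Scanning 'x - 972 + 21 % n - sum'
Token 1: 'x' -> identifier
Token 2: '-' -> operator
Token 3: '972' -> integer_literal
Token 4: '+' -> operator
Token 5: '21' -> integer_literal
Token 6: '%' -> operator
Token 7: 'n' -> identifier
Token 8: '-' -> operator
Token 9: 'sum' -> identifier
Total tokens: 9

9


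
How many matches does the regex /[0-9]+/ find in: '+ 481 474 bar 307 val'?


Pattern: /[0-9]+/ (int literals)
Input: '+ 481 474 bar 307 val'
Scanning for matches:
  Match 1: '481'
  Match 2: '474'
  Match 3: '307'
Total matches: 3

3


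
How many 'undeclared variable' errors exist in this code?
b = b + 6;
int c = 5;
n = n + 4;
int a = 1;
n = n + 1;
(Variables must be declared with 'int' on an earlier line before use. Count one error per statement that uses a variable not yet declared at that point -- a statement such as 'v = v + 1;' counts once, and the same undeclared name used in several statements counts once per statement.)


Scanning code line by line:
  Line 1: use 'b' -> ERROR (undeclared)
  Line 2: declare 'c' -> declared = ['c']
  Line 3: use 'n' -> ERROR (undeclared)
  Line 4: declare 'a' -> declared = ['a', 'c']
  Line 5: use 'n' -> ERROR (undeclared)
Total undeclared variable errors: 3

3


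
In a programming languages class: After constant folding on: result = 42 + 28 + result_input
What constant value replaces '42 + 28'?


Identifying constant sub-expression:
  Original: result = 42 + 28 + result_input
  42 and 28 are both compile-time constants
  Evaluating: 42 + 28 = 70
  After folding: result = 70 + result_input

70


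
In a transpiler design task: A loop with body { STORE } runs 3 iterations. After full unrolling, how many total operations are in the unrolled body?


Loop body operations: STORE (1 op per iteration)
Unrolling 3 iterations:
  Iteration 1: STORE (1 ops)
  Iteration 2: STORE (1 ops)
  Iteration 3: STORE (1 ops)
Total: 3 iterations * 1 ops/iter = 3 operations

3


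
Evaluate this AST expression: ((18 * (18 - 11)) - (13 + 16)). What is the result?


Expression: ((18 * (18 - 11)) - (13 + 16))
Evaluating step by step:
  18 - 11 = 7
  18 * 7 = 126
  13 + 16 = 29
  126 - 29 = 97
Result: 97

97


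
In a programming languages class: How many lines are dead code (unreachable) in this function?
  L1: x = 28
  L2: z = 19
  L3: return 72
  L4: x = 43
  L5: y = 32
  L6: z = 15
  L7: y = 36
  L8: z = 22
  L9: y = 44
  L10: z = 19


Analyzing control flow:
  L1: reachable (before return)
  L2: reachable (before return)
  L3: reachable (return statement)
  L4: DEAD (after return at L3)
  L5: DEAD (after return at L3)
  L6: DEAD (after return at L3)
  L7: DEAD (after return at L3)
  L8: DEAD (after return at L3)
  L9: DEAD (after return at L3)
  L10: DEAD (after return at L3)
Return at L3, total lines = 10
Dead lines: L4 through L10
Count: 7

7


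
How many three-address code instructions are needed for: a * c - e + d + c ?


Expression: a * c - e + d + c
Generating three-address code (respecting * over +/- precedence):
  Instruction 1: t1 = a * c
  Instruction 2: t2 = t1 - e
  Instruction 3: t3 = t2 + d
  Instruction 4: t4 = t3 + c
Total instructions: 4

4


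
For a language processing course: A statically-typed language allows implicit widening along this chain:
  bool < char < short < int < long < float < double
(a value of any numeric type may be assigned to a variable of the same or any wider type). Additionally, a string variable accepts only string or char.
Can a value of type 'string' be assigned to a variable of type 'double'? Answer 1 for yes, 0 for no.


Target variable type: double
Source value type: string
Rule: string cannot widen to any numeric type
Result: 0

0


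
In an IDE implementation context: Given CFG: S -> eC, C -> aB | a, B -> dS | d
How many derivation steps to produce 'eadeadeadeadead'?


Grammar: S -> eC, C -> aB | a, B -> dS | d
Deriving 'eadeadeadeadead':
Step 1: S -> eC => eC
Step 2: C -> aB => eaB
Step 3: B -> dS => eadS
Step 4: S -> eC => eadeC
Step 5: C -> aB => eadeaB
Step 6: B -> dS => eadeadS
Step 7: S -> eC => eadeadeC
Step 8: C -> aB => eadeadeaB
Step 9: B -> dS => eadeadeadS
Step 10: S -> eC => eadeadeadeC
Step 11: C -> aB => eadeadeadeaB
Step 12: B -> dS => eadeadeadeadS
Step 13: S -> eC => eadeadeadeadeC
Step 14: C -> aB => eadeadeadeadeaB
Step 15: B -> d => eadeadeadeadead
Total derivation steps: 15

15


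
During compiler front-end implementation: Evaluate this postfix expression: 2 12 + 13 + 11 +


Processing tokens left to right:
Push 2, Push 12
Pop 2 and 12, compute 2 + 12 = 14, push 14
Push 13
Pop 14 and 13, compute 14 + 13 = 27, push 27
Push 11
Pop 27 and 11, compute 27 + 11 = 38, push 38
Stack result: 38

38


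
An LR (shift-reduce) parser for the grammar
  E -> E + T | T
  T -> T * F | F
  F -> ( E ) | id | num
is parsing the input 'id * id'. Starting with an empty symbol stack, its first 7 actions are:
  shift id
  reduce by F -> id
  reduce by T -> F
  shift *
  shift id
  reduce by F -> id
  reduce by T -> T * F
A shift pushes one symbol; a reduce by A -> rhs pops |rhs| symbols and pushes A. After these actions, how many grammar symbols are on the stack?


Tracking the symbol stack through each action:
  Action 1: shift 'id' : push -> stack = [id] (size 1)
  Action 2: reduce by F -> id : pop 1, push F -> stack = [F] (size 1)
  Action 3: reduce by T -> F : pop 1, push T -> stack = [T] (size 1)
  Action 4: shift '*' : push -> stack = [T, *] (size 2)
  Action 5: shift 'id' : push -> stack = [T, *, id] (size 3)
  Action 6: reduce by F -> id : pop 1, push F -> stack = [T, *, F] (size 3)
  Action 7: reduce by T -> T * F : pop 3, push T -> stack = [T] (size 1)
Final stack size: 1

1


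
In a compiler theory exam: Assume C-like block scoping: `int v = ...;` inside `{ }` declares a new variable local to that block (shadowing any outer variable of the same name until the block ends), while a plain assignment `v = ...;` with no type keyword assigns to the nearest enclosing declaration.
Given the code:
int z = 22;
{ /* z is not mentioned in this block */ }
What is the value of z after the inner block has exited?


Analyzing scoping rules:
Outer scope: declares z = 22
Inner block: z is neither redeclared nor assigned -> unchanged
After the block -> 22
Result: 22

22


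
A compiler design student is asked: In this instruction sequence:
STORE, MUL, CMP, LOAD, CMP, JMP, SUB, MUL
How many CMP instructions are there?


Scanning instruction sequence for CMP:
  Position 1: STORE
  Position 2: MUL
  Position 3: CMP <- MATCH
  Position 4: LOAD
  Position 5: CMP <- MATCH
  Position 6: JMP
  Position 7: SUB
  Position 8: MUL
Matches at positions: [3, 5]
Total CMP count: 2

2


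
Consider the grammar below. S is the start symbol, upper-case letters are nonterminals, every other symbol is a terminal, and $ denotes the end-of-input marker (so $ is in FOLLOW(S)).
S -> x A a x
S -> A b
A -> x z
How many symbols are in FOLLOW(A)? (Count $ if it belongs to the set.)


S is the start symbol and does not occur in any rule body, so FOLLOW(S) = {$}.
Examining every occurrence of A in a rule body:
  S -> x A a x : A is followed by terminal 'a' -> add 'a'
  S -> A b : A is followed by terminal 'b' -> add 'b'
  A -> x z : A does not occur in the body -> contributes nothing
FOLLOW(A) = {a, b}
Count: 2

2


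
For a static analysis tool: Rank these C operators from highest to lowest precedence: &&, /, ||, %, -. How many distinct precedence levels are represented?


Looking up precedence for each operator:
  && -> precedence 2
  / -> precedence 6
  || -> precedence 1
  % -> precedence 6
  - -> precedence 5
Sorted highest to lowest: /, %, -, &&, ||
Distinct precedence values: [6, 5, 2, 1]
Number of distinct levels: 4

4


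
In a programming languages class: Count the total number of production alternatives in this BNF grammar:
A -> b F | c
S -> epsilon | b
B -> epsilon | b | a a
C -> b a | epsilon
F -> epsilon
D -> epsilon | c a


Counting alternatives per rule:
  A: 2 alternative(s)
  S: 2 alternative(s)
  B: 3 alternative(s)
  C: 2 alternative(s)
  F: 1 alternative(s)
  D: 2 alternative(s)
Sum: 2 + 2 + 3 + 2 + 1 + 2 = 12

12


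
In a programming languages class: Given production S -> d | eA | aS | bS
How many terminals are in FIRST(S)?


Production: S -> d | eA | aS | bS
Examining each alternative for leading terminals:
  S -> d : first terminal = 'd'
  S -> eA : first terminal = 'e'
  S -> aS : first terminal = 'a'
  S -> bS : first terminal = 'b'
FIRST(S) = {a, b, d, e}
Count: 4

4


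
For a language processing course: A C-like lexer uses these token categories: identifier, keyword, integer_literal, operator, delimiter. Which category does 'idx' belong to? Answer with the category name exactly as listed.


Token: 'idx'
Checking categories:
  identifier: YES
  integer_literal: no
  operator: no
  keyword: no
  delimiter: no
Category: identifier

identifier


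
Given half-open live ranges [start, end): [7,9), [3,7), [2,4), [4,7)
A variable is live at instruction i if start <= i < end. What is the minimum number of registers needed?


Live ranges:
  Var0: [7, 9)
  Var1: [3, 7)
  Var2: [2, 4)
  Var3: [4, 7)
Sweep-line events (position, delta, active):
  pos=2 start -> active=1
  pos=3 start -> active=2
  pos=4 end -> active=1
  pos=4 start -> active=2
  pos=7 end -> active=1
  pos=7 end -> active=0
  pos=7 start -> active=1
  pos=9 end -> active=0
Maximum simultaneous active: 2
Minimum registers needed: 2

2


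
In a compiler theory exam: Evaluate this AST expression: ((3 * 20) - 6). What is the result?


Expression: ((3 * 20) - 6)
Evaluating step by step:
  3 * 20 = 60
  60 - 6 = 54
Result: 54

54


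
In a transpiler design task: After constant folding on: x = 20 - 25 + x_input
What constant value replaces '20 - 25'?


Identifying constant sub-expression:
  Original: x = 20 - 25 + x_input
  20 and 25 are both compile-time constants
  Evaluating: 20 - 25 = -5
  After folding: x = -5 + x_input

-5


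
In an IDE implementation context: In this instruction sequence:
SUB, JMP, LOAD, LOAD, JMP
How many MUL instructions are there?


Scanning instruction sequence for MUL:
  Position 1: SUB
  Position 2: JMP
  Position 3: LOAD
  Position 4: LOAD
  Position 5: JMP
Matches at positions: []
Total MUL count: 0

0


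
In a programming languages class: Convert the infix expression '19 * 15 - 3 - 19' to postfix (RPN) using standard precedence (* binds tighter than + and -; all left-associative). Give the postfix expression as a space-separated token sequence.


Applying the shunting-yard algorithm:
  Operand 19 -> output
  Push '*' onto operator stack -> op-stack: [*]
  Operand 15 -> output
  See '-' (prec 1); top '*' (prec 2) >= it -> pop '*' to output
  Push '-' onto operator stack -> op-stack: [-]
  Operand 3 -> output
  See '-' (prec 1); top '-' (prec 1) >= it -> pop '-' to output
  Push '-' onto operator stack -> op-stack: [-]
  Operand 19 -> output
  End of input: pop '-' to output
Postfix result: 19 15 * 3 - 19 -

19 15 * 3 - 19 -


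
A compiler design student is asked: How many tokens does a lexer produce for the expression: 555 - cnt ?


Scanning '555 - cnt'
Token 1: '555' -> integer_literal
Token 2: '-' -> operator
Token 3: 'cnt' -> identifier
Total tokens: 3

3


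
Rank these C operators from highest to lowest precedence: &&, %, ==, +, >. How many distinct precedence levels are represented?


Looking up precedence for each operator:
  && -> precedence 2
  % -> precedence 6
  == -> precedence 3
  + -> precedence 5
  > -> precedence 4
Sorted highest to lowest: %, +, >, ==, &&
Distinct precedence values: [6, 5, 4, 3, 2]
Number of distinct levels: 5

5


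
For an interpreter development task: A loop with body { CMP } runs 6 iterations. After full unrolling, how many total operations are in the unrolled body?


Loop body operations: CMP (1 op per iteration)
Unrolling 6 iterations:
  Iteration 1: CMP (1 ops)
  Iteration 2: CMP (1 ops)
  Iteration 3: CMP (1 ops)
  Iteration 4: CMP (1 ops)
  Iteration 5: CMP (1 ops)
  Iteration 6: CMP (1 ops)
Total: 6 iterations * 1 ops/iter = 6 operations

6


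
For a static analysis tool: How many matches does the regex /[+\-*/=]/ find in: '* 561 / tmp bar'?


Pattern: /[+\-*/=]/ (operators)
Input: '* 561 / tmp bar'
Scanning for matches:
  Match 1: '*'
  Match 2: '/'
Total matches: 2

2


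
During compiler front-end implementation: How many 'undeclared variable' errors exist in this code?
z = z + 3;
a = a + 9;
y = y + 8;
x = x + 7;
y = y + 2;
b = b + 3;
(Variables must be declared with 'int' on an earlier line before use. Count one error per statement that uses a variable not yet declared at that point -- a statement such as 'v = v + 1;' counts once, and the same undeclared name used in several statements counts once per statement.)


Scanning code line by line:
  Line 1: use 'z' -> ERROR (undeclared)
  Line 2: use 'a' -> ERROR (undeclared)
  Line 3: use 'y' -> ERROR (undeclared)
  Line 4: use 'x' -> ERROR (undeclared)
  Line 5: use 'y' -> ERROR (undeclared)
  Line 6: use 'b' -> ERROR (undeclared)
Total undeclared variable errors: 6

6


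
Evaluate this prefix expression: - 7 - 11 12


Parsing prefix expression: - 7 - 11 12
Step 1: Innermost operation '- 11 12'
  11 - 12 = -1
Step 2: Outer operation '- 7 [-1]'
  7 - -1 = 8

8


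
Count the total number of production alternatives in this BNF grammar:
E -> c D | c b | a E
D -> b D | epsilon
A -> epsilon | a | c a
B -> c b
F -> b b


Counting alternatives per rule:
  E: 3 alternative(s)
  D: 2 alternative(s)
  A: 3 alternative(s)
  B: 1 alternative(s)
  F: 1 alternative(s)
Sum: 3 + 2 + 3 + 1 + 1 = 10

10
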